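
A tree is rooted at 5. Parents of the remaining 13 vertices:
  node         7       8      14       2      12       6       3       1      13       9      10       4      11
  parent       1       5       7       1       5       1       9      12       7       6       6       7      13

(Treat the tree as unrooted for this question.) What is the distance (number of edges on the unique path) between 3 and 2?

3–9–6–1–2: 4 edges.

4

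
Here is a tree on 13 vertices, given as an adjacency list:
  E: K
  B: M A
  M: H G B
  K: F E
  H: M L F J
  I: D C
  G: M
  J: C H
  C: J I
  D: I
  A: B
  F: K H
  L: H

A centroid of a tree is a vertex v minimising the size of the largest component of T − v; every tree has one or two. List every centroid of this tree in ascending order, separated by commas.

H

Delete H: the remaining components have sizes 4, 4, 3, 1. Max 4 ≤ 6, so H is a centroid.
Every other node leaves some component of size > 6, so the centroid is unique.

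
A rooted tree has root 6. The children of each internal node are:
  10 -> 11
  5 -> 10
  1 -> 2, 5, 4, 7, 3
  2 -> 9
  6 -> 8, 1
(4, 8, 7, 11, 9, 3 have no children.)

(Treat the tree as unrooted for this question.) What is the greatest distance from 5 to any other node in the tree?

3

A farthest node from 5 is 8 (9 also at distance 3).
The path 5–1–6–8 has 3 edges.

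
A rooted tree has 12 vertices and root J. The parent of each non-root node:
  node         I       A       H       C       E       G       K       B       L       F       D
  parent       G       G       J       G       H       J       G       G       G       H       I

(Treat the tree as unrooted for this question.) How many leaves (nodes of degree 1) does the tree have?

The leaves are A, B, C, D, E, F, K, L.
That is 8 leaves.

8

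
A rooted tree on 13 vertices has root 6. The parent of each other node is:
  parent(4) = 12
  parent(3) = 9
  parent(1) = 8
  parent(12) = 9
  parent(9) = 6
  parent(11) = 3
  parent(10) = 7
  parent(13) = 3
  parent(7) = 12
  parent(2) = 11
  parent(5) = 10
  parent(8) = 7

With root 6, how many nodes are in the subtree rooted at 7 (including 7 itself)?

7's subtree: {7, 10, 8, 5, 1}, size 5.

5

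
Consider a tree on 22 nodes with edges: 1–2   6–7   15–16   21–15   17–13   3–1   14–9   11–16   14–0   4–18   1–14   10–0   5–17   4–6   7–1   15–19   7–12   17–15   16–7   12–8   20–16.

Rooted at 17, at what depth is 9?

6

17 – 15 – 16 – 7 – 1 – 14 – 9 — 6 edges.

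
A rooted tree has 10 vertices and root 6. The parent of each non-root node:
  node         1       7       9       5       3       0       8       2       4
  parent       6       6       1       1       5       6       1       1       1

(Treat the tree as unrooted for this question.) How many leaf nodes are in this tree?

7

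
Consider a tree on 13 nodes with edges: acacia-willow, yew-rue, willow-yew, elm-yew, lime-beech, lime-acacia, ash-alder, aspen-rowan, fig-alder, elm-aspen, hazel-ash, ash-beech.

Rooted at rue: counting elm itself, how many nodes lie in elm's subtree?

3

elm's subtree: {elm, aspen, rowan}, size 3.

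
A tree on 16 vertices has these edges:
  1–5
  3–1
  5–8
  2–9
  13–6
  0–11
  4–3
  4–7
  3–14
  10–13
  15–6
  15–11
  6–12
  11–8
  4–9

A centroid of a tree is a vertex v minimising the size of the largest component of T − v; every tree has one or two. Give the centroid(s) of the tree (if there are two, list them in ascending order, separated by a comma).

If 8 is removed the pieces have sizes 8, 7, all ≤ ⌊16/2⌋ = 8.
Its neighbour 5 also leaves a largest component of size 8, so both are centroids.

5, 8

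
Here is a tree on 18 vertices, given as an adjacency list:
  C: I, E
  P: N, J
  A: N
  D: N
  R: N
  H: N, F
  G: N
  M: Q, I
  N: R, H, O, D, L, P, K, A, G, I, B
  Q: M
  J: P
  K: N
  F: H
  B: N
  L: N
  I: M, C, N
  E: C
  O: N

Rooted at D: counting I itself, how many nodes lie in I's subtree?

5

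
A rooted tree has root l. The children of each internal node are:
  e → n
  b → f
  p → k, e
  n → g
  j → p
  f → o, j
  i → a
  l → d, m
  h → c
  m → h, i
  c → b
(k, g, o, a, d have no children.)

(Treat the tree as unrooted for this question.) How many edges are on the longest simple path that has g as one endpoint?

The node farthest from g is d (a also at distance 11), via g–n–e–p–j–f–b–c–h–m–l–d — 11 edges.

11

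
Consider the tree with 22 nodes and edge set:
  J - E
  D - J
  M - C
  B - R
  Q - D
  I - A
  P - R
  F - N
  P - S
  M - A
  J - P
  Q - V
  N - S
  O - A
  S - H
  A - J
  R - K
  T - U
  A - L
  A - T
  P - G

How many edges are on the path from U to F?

7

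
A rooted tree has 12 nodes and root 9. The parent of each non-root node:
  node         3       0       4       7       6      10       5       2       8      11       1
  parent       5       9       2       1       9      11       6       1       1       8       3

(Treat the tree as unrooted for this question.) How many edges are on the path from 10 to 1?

3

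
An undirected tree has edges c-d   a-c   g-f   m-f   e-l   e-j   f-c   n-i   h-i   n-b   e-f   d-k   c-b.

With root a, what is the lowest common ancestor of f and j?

f's ancestor chain is f, c, a and j's is j, e, f, c, a; they first meet at f.

f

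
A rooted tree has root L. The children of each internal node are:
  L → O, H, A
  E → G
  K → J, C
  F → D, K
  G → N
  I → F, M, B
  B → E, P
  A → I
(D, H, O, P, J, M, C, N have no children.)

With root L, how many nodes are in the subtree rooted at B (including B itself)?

The subtree rooted at B contains: B, P, E, G, N — 5 nodes.

5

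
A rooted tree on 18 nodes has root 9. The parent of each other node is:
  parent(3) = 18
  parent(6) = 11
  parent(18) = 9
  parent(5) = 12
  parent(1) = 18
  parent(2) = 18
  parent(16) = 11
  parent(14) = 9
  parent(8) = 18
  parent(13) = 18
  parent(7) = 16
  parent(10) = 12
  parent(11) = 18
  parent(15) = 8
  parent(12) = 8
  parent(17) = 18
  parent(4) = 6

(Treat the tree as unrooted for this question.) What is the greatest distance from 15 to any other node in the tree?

The node farthest from 15 is 7 (4 also at distance 5), via 15–8–18–11–16–7 — 5 edges.

5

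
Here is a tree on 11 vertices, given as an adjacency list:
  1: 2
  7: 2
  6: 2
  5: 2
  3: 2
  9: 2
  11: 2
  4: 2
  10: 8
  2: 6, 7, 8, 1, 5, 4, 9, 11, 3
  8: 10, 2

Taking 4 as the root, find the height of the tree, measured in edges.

A deepest node is 10, reached by 4–2–8–10.
That path has 3 edges, so the height is 3.

3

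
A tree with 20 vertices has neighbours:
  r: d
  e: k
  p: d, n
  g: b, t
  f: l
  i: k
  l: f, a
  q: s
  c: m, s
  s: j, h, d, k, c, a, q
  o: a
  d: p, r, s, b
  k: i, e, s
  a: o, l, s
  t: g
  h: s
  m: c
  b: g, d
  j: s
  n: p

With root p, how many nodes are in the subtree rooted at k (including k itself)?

The subtree rooted at k contains: k, e, i — 3 nodes.

3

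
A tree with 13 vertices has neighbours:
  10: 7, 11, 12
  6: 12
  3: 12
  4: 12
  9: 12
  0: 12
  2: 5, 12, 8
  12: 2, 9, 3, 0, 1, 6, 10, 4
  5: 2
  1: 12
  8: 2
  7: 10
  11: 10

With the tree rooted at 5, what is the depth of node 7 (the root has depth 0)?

4

5–2–12–10–7 — 4 edges.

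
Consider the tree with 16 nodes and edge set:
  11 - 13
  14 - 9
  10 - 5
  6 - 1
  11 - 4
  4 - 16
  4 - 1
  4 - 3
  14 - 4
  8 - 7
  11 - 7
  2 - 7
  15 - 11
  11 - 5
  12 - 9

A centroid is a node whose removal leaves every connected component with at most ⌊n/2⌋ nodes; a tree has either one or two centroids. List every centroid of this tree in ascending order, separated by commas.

4, 11

If 11 is removed the pieces have sizes 8, 3, 2, 1, 1, all ≤ ⌊16/2⌋ = 8.
4 is adjacent to 11 and is also a centroid (the largest component after removing it is likewise 8).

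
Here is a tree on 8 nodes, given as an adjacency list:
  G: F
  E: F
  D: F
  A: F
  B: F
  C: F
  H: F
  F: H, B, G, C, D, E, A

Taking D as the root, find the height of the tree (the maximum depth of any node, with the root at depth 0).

A deepest node is H, reached by D – F – H.
That path has 2 edges, so the height is 2.

2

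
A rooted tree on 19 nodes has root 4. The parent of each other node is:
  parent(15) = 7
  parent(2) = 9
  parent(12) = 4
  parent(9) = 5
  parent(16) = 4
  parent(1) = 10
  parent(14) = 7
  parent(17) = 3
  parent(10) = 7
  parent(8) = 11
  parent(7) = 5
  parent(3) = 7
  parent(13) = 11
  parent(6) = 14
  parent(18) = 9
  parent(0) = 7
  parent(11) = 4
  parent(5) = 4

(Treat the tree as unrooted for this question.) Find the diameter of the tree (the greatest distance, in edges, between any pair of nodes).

6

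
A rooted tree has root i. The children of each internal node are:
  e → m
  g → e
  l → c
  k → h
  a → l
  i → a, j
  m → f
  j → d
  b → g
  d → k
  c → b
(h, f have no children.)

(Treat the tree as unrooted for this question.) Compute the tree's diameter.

BFS from h reaches f last, at distance 12; BFS from f confirms no node is farther.
Path: h–k–d–j–i–a–l–c–b–g–e–m–f.

12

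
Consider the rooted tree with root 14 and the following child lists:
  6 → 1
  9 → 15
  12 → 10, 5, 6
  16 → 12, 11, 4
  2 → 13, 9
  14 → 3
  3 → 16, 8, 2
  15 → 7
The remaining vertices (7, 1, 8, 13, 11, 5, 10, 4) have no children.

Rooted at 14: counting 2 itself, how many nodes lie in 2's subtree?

5

The subtree rooted at 2 contains: 2, 13, 9, 15, 7 — 5 nodes.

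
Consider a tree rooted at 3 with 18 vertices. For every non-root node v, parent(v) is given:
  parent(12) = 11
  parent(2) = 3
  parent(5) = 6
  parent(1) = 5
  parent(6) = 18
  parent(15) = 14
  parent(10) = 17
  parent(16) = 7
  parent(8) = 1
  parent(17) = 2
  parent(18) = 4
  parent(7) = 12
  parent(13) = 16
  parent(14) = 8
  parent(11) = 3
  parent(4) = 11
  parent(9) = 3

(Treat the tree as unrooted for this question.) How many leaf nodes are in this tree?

4

Exactly 4 nodes have a single neighbour: 9, 10, 13, 15.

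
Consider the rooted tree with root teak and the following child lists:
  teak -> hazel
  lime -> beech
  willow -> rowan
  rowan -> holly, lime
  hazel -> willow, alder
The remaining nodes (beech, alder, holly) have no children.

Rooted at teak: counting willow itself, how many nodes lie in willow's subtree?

5

willow's subtree: {willow, rowan, holly, lime, beech}, size 5.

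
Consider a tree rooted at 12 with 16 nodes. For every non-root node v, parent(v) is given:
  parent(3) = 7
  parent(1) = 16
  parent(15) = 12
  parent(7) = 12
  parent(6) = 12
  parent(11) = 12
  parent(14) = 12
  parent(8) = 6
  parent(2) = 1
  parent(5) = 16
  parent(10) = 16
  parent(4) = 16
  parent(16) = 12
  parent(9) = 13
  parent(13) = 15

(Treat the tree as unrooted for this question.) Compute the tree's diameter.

BFS from 2 reaches 9 last, at distance 6; BFS from 9 confirms no node is farther.
Path: 2–1–16–12–15–13–9.

6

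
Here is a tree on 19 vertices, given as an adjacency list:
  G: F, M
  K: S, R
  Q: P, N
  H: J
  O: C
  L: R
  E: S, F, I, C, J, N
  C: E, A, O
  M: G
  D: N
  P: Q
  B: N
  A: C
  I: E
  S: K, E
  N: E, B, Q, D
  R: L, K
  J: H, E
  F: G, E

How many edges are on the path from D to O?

4

D - N - E - C - O: 4 edges.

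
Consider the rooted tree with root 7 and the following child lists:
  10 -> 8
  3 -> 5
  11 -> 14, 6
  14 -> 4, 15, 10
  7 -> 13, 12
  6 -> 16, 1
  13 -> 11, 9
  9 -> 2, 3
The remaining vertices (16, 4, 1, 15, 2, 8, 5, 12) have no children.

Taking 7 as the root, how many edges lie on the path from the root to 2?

Path from 7 to 2: 7 – 13 – 9 – 2, which has 3 edges.

3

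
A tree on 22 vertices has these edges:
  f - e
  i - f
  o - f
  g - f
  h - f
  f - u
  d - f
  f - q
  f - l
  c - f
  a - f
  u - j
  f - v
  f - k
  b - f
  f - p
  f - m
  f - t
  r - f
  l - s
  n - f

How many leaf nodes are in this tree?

Exactly 19 nodes have a single neighbour: a, b, c, d, e, g, h, i, j, k, m, n, o, p, q, r, s, t, v.

19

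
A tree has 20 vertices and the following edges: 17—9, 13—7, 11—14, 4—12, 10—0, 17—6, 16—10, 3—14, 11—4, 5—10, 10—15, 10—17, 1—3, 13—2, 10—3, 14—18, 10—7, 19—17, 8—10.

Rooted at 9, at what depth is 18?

5

Climbing from 18 to the root: 18 – 14 – 3 – 10 – 17 – 9. That's 5 steps.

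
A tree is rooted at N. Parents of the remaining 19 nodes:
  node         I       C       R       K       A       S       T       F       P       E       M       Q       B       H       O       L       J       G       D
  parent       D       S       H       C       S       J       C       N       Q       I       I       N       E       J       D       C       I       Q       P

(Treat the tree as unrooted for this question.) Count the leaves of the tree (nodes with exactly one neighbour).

10

The leaves are A, B, F, G, K, L, M, O, R, T.
That is 10 leaves.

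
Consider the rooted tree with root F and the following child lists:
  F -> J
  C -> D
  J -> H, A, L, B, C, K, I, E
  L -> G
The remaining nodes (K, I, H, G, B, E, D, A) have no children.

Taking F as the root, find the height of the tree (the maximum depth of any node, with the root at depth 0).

A deepest node is G, reached by F → J → L → G.
That path has 3 edges, so the height is 3.

3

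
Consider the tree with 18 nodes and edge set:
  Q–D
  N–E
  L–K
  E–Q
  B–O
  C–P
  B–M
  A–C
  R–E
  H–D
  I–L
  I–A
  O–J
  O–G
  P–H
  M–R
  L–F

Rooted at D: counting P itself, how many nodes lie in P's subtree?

Descendants of P (including itself): P, C, A, I, L, F, K. That's 7.

7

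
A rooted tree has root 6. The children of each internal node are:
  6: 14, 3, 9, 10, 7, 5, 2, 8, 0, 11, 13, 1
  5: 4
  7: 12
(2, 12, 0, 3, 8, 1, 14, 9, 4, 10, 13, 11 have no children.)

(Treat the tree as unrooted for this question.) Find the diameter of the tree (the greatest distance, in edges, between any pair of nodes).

4

A longest path is 4 - 5 - 6 - 7 - 12, with 4 edges.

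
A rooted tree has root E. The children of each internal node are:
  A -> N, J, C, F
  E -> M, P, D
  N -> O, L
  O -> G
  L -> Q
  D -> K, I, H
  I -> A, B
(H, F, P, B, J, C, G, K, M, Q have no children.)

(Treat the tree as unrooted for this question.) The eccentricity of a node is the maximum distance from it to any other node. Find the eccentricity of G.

7

A farthest node from G is P (M also at distance 7).
The path G–O–N–A–I–D–E–P has 7 edges.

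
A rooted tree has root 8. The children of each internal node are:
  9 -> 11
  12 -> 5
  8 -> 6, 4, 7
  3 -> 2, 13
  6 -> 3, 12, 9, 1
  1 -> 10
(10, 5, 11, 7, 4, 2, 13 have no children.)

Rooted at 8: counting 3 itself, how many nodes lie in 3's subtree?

3's subtree: {3, 13, 2}, size 3.

3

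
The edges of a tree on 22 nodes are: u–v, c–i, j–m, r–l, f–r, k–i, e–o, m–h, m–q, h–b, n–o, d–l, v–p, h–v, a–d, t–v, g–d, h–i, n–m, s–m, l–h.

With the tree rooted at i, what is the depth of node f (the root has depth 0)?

Path from i to f: i – h – l – r – f, which has 4 edges.

4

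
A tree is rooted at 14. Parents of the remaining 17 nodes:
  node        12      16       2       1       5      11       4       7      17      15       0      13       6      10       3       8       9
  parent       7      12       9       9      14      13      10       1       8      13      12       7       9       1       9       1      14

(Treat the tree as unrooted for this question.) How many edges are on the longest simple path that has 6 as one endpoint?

Distances from 6 peak at 5, attained at 15 (16, 11, 0 also at distance 5).
6 – 9 – 1 – 7 – 13 – 15

5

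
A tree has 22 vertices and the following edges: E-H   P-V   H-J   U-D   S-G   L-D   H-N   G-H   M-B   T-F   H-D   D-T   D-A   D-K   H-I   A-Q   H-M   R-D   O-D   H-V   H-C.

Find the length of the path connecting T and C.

3

T–D–H–C: 3 edges.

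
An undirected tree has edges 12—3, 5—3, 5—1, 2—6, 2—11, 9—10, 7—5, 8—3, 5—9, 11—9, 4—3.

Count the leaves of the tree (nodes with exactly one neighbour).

Exactly 7 nodes have a single neighbour: 1, 4, 6, 7, 8, 10, 12.

7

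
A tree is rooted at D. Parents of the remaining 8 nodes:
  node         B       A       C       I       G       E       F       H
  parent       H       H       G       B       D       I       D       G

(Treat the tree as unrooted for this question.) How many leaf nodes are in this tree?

Degree-1 nodes: A, C, E, F — 4 of them.

4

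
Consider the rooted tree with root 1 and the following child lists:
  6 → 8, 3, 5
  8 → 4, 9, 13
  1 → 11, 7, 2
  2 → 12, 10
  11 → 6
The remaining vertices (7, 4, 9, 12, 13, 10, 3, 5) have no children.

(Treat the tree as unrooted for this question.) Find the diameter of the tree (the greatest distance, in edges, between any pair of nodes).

A longest path is 10 – 2 – 1 – 11 – 6 – 8 – 13, with 6 edges.

6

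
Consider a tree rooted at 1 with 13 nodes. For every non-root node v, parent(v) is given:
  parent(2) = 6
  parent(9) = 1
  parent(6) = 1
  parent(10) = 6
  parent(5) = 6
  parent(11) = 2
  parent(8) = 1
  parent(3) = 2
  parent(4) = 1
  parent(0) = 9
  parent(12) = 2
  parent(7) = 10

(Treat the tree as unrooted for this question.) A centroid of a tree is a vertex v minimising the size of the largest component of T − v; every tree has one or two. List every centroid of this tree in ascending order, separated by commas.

Removing 6 splits the tree into components of sizes 5, 4, 2, 1; the largest is 5 ≤ ⌊13/2⌋ = 6.
Every other node leaves some component of size > 6, so the centroid is unique.

6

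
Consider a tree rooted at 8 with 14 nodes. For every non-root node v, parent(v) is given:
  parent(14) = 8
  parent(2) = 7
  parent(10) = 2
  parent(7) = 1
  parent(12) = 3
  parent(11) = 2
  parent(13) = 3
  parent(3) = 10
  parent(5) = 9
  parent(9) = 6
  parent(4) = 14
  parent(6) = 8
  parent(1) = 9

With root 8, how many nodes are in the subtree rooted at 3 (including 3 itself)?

3's subtree: {3, 12, 13}, size 3.

3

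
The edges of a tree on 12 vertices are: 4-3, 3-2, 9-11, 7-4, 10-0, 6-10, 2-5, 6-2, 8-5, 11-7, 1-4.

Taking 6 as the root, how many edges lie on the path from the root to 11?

5

Path from 6 to 11: 6 → 2 → 3 → 4 → 7 → 11, which has 5 edges.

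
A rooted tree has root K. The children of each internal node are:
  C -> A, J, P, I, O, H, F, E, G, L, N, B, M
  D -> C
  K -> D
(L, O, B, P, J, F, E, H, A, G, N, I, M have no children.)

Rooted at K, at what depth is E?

3

Climbing from E to the root: E → C → D → K. That's 3 steps.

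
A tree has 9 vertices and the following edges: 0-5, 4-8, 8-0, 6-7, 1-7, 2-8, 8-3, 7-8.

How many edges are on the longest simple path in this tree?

Starting from 6, a farthest node is 5 at distance 4.
One longest path: 6–7–8–0–5.
So the diameter is 4.

4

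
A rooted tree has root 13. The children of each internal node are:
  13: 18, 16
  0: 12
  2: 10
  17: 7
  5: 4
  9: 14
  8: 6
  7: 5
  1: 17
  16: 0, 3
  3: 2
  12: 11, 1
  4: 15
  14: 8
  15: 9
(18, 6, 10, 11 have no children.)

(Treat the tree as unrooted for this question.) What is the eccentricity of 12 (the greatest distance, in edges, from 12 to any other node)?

A farthest node from 12 is 6.
The path 12 – 1 – 17 – 7 – 5 – 4 – 15 – 9 – 14 – 8 – 6 has 10 edges.

10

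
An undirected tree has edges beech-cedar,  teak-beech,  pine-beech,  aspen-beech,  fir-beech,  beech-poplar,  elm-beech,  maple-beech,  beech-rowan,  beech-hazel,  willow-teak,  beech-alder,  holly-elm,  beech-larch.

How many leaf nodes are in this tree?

12

The leaves are alder, aspen, cedar, fir, hazel, holly, larch, maple, pine, poplar, rowan, willow.
That is 12 leaves.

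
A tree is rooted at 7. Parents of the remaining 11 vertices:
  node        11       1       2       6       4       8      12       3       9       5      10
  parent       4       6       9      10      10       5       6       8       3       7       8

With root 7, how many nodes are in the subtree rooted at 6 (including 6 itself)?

3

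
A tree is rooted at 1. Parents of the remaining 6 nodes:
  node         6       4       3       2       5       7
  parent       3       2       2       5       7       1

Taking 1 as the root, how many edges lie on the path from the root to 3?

4

Path from 1 to 3: 1 – 7 – 5 – 2 – 3, which has 4 edges.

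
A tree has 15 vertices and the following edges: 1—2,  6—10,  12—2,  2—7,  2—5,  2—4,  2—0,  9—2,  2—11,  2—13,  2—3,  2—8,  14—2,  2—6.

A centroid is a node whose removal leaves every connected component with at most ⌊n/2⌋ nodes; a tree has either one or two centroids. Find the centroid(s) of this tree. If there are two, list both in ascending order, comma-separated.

2

Delete 2: the remaining components have sizes 2, 1, 1, 1, 1, 1, 1, 1, 1, 1, 1, 1, 1. Max 2 ≤ 7, so 2 is a centroid.
Every other node leaves some component of size > 7, so the centroid is unique.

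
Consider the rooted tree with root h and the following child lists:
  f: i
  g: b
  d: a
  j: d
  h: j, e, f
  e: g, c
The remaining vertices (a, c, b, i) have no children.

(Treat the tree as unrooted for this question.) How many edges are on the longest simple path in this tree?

6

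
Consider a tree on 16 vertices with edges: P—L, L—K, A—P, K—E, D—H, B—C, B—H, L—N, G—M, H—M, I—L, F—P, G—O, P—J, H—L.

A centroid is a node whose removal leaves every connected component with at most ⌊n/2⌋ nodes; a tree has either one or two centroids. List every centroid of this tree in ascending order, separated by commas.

Removing L splits the tree into components of sizes 7, 4, 2, 1, 1; the largest is 7 ≤ ⌊16/2⌋ = 8.
Every other node leaves some component of size > 8, so the centroid is unique.

L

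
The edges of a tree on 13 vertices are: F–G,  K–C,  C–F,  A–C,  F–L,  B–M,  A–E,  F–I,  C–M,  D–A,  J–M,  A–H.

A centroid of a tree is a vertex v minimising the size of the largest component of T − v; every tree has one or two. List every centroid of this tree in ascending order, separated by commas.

Removing C splits the tree into components of sizes 4, 4, 3, 1; the largest is 4 ≤ ⌊13/2⌋ = 6.
No neighbour of C does as well, so C is the unique centroid.

C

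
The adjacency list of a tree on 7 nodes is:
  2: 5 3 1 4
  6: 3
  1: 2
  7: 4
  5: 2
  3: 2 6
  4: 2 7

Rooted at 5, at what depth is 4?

5 → 2 → 4 — 2 edges.

2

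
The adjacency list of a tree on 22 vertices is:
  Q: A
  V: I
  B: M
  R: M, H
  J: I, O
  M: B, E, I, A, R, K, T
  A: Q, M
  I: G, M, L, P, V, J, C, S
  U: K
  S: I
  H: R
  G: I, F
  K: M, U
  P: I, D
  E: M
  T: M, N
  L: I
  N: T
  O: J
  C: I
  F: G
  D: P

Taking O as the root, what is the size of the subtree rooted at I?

The subtree rooted at I contains: I, M, G, V, P, C, L, S, A, T, E, K, B, R, F, D, Q, N, U, H — 20 nodes.

20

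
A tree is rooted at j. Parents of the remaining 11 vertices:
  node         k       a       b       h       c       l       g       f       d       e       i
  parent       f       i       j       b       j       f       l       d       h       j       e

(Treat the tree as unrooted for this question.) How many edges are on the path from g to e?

g - l - f - d - h - b - j - e: 7 edges.

7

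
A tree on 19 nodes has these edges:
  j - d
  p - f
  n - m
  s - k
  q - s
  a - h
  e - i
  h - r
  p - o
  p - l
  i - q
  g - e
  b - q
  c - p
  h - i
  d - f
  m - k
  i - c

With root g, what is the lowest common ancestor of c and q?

Path c→root: c i e g; path q→root: q i e g.
First common node: i.

i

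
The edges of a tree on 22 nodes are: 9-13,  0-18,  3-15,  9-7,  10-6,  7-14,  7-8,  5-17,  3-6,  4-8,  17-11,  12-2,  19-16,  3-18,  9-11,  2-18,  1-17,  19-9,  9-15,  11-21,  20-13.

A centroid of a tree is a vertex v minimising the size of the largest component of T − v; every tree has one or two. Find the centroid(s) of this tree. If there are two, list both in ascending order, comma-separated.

9

Removing 9 splits the tree into components of sizes 8, 5, 4, 2, 2; the largest is 8 ≤ ⌊22/2⌋ = 11.
No neighbour of 9 does as well, so 9 is the unique centroid.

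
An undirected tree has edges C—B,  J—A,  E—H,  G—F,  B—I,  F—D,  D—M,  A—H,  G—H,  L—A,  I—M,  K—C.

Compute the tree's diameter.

Starting from K, a farthest node is L at distance 10.
One longest path: K-C-B-I-M-D-F-G-H-A-L.
So the diameter is 10.

10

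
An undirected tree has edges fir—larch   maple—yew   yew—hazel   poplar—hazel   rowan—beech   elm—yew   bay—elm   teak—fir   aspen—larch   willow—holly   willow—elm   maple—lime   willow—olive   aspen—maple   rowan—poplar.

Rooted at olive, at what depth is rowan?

6

Climbing from rowan to the root: rowan → poplar → hazel → yew → elm → willow → olive. That's 6 steps.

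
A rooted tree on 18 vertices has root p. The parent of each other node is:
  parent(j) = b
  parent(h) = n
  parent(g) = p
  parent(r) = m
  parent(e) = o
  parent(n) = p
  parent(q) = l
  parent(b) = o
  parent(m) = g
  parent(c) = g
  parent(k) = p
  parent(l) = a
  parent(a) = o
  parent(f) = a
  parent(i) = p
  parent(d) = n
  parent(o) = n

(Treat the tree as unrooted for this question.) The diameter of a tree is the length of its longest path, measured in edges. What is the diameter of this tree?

BFS from q reaches r last, at distance 8; BFS from r confirms no node is farther.
Path: q-l-a-o-n-p-g-m-r.

8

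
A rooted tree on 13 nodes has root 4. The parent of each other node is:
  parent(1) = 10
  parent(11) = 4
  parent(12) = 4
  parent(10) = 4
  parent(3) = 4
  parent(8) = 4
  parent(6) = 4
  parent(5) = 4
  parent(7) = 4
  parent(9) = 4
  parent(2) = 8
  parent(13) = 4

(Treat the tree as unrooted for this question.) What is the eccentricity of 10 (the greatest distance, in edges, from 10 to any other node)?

The node farthest from 10 is 2, via 10 – 4 – 8 – 2 — 3 edges.

3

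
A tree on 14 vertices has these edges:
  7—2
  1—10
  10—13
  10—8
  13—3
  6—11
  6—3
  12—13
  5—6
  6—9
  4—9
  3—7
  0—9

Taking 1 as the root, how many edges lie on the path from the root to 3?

Path from 1 to 3: 1 – 10 – 13 – 3, which has 3 edges.

3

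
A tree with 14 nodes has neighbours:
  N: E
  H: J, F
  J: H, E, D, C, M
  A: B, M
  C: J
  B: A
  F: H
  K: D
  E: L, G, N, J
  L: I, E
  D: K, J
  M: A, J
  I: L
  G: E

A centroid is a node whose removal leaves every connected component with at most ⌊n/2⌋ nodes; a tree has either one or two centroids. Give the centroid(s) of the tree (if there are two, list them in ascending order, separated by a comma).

J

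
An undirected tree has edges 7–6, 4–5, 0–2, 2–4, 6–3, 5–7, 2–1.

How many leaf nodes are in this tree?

Exactly 3 nodes have a single neighbour: 0, 1, 3.

3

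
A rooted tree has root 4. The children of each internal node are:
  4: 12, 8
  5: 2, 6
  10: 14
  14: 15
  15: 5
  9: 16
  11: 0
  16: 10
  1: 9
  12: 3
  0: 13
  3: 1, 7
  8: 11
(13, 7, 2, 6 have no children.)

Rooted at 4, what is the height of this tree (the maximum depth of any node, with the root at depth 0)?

6 sits deepest: 4-12-3-1-9-16-10-14-15-5-6 — 10 edges from the root.

10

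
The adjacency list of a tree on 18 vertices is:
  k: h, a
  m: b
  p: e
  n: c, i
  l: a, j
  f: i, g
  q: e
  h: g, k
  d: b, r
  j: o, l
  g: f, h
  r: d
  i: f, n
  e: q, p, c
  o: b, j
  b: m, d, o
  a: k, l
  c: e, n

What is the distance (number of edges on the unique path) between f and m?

Walking from f: f – g – h – k – a – l – j – o – b – m. Length 9.

9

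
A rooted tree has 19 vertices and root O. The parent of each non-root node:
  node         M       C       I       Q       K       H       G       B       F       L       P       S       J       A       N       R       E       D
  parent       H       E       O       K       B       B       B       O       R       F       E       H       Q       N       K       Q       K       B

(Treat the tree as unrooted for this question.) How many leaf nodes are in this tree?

Exactly 10 nodes have a single neighbour: A, C, D, G, I, J, L, M, P, S.

10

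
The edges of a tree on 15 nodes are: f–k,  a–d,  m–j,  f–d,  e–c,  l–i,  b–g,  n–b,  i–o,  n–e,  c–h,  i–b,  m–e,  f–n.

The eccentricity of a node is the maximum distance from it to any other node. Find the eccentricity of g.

5

A farthest node from g is a (h, j also at distance 5).
The path g–b–n–f–d–a has 5 edges.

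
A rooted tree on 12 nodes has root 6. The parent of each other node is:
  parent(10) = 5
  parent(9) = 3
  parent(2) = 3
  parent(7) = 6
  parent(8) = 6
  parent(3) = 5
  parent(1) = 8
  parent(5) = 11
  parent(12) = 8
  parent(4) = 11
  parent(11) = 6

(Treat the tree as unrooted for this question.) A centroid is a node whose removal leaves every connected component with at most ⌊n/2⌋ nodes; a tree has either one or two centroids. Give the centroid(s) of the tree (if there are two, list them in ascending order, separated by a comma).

If 11 is removed the pieces have sizes 5, 5, 1, all ≤ ⌊12/2⌋ = 6.
Every other node leaves some component of size > 6, so the centroid is unique.

11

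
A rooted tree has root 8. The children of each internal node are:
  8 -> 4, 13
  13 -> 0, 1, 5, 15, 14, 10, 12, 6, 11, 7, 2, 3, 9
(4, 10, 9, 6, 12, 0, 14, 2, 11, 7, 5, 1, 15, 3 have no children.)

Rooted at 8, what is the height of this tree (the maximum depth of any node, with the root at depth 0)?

A deepest node is 2, reached by 8–13–2.
That path has 2 edges, so the height is 2.

2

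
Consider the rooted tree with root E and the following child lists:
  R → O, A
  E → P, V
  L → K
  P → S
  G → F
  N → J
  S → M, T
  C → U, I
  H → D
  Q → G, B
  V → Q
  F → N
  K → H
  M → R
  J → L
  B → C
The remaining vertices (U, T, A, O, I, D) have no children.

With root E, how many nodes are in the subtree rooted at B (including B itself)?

Descendants of B (including itself): B, C, I, U. That's 4.

4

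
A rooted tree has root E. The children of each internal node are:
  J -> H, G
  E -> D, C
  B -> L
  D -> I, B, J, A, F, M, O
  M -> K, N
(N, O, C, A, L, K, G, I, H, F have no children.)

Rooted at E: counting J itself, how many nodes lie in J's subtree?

3

J's subtree: {J, G, H}, size 3.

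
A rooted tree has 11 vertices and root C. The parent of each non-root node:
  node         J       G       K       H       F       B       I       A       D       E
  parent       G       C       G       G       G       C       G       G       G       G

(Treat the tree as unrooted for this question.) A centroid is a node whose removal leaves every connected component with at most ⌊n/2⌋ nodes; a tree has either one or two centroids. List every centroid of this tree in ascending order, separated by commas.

G

Delete G: the remaining components have sizes 2, 1, 1, 1, 1, 1, 1, 1, 1. Max 2 ≤ 5, so G is a centroid.
Every other node leaves some component of size > 5, so the centroid is unique.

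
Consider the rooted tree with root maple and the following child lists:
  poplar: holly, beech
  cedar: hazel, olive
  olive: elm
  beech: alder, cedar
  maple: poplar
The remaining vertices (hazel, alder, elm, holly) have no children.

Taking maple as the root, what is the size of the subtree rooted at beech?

6

The subtree rooted at beech contains: beech, cedar, alder, olive, hazel, elm — 6 nodes.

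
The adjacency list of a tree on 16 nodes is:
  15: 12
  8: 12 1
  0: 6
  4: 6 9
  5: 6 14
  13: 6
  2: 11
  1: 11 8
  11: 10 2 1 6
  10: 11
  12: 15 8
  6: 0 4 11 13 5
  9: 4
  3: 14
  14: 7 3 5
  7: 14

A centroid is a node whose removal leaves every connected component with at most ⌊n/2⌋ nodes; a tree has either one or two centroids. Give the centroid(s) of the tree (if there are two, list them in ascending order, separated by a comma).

6

Delete 6: the remaining components have sizes 7, 4, 2, 1, 1. Max 7 ≤ 8, so 6 is a centroid.
No neighbour of 6 does as well, so 6 is the unique centroid.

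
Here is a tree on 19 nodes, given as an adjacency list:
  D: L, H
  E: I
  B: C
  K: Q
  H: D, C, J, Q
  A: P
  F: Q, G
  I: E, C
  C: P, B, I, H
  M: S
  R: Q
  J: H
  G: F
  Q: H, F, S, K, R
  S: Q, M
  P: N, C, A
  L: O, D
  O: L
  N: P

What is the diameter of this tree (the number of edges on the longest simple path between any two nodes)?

6

Starting from A, a farthest node is O at distance 6.
One longest path: A-P-C-H-D-L-O.
So the diameter is 6.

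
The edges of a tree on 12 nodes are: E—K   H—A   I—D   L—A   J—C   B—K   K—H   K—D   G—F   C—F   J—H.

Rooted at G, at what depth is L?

6

G – F – C – J – H – A – L — 6 edges.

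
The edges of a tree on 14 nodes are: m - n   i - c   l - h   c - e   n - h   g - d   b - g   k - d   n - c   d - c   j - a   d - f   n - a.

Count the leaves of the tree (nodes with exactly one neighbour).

Exactly 8 nodes have a single neighbour: b, e, f, i, j, k, l, m.

8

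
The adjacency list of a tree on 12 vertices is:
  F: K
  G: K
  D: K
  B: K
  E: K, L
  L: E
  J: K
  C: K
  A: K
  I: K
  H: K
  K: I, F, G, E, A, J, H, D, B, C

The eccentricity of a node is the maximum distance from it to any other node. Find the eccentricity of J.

3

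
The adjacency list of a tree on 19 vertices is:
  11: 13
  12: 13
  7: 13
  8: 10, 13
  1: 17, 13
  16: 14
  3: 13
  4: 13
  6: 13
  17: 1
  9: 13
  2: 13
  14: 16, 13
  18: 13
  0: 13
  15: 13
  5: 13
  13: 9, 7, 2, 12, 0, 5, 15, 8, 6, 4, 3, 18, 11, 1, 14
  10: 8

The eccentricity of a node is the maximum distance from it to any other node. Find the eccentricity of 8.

3

Distances from 8 peak at 3, attained at 16 (17 also at distance 3).
8 – 13 – 14 – 16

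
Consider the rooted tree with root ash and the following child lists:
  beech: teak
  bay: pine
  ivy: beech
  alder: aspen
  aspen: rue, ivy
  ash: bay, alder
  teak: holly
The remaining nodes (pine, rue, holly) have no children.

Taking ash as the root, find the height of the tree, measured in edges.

A deepest node is holly, reached by ash – alder – aspen – ivy – beech – teak – holly.
That path has 6 edges, so the height is 6.

6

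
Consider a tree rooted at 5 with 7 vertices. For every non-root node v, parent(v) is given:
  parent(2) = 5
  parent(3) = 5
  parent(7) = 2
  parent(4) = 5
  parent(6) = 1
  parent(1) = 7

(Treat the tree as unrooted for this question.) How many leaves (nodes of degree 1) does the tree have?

3

Exactly 3 nodes have a single neighbour: 3, 4, 6.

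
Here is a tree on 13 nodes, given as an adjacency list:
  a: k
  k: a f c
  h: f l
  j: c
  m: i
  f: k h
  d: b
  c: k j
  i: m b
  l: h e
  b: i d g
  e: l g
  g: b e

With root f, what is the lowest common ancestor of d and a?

d's ancestor chain is d, b, g, e, l, h, f and a's is a, k, f; they first meet at f.

f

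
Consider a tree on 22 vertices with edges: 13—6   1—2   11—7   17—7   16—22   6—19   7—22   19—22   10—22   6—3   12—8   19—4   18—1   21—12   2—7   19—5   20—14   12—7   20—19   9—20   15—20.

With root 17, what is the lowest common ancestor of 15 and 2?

7

15's ancestor chain is 15, 20, 19, 22, 7, 17 and 2's is 2, 7, 17; they first meet at 7.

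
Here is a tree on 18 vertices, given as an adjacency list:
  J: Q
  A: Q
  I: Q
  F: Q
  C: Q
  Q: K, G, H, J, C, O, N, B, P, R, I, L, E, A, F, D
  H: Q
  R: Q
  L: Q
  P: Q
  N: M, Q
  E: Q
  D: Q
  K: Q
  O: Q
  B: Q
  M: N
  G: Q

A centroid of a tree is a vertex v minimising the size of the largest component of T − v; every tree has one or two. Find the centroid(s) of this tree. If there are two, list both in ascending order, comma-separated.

Removing Q splits the tree into components of sizes 2, 1, 1, 1, 1, 1, 1, 1, 1, 1, 1, 1, 1, 1, 1, 1; the largest is 2 ≤ ⌊18/2⌋ = 9.
No neighbour of Q does as well, so Q is the unique centroid.

Q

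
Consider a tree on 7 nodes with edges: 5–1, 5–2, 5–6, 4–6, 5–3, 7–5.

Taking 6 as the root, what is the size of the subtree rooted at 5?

5

The subtree rooted at 5 contains: 5, 1, 7, 3, 2 — 5 nodes.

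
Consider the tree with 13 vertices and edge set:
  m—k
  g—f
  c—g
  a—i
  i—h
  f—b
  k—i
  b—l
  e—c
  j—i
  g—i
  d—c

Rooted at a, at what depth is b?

4

a → i → g → f → b — 4 edges.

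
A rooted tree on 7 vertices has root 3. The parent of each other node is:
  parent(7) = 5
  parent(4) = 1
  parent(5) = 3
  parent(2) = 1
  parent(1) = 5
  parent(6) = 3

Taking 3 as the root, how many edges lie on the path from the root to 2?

Climbing from 2 to the root: 2 – 1 – 5 – 3. That's 3 steps.

3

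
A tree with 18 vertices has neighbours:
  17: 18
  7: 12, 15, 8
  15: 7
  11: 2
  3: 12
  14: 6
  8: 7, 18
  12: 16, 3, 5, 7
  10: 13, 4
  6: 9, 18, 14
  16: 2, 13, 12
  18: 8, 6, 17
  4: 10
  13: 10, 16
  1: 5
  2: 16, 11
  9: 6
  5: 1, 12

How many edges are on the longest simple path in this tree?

9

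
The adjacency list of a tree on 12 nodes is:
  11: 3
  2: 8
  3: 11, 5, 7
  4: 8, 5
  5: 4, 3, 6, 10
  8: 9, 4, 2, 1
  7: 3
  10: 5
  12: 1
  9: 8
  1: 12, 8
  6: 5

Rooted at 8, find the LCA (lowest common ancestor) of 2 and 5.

8

Ancestors of 2 (toward the root): 2, 8.
Ancestors of 5: 5, 4, 8.
The deepest node appearing in both lists is 8.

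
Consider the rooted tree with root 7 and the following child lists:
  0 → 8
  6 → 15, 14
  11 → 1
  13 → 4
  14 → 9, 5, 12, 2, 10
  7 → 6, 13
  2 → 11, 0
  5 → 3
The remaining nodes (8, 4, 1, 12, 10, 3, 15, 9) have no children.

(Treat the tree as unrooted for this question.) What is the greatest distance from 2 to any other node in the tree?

5

The node farthest from 2 is 4, via 2-14-6-7-13-4 — 5 edges.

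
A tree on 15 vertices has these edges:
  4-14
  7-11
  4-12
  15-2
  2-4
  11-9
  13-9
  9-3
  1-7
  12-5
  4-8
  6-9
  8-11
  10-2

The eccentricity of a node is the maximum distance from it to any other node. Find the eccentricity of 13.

6

Distances from 13 peak at 6, attained at 5 (10, 15 also at distance 6).
13-9-11-8-4-12-5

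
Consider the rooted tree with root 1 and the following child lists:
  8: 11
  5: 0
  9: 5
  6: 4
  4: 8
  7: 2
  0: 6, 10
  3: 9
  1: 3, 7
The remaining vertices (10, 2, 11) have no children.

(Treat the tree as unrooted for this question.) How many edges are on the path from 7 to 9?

The path is 7–1–3–9, which has 3 edges.

3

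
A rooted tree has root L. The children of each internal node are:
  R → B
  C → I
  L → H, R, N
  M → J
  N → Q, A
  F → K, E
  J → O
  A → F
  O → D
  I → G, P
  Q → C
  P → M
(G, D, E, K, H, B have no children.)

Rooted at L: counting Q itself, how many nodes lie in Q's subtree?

9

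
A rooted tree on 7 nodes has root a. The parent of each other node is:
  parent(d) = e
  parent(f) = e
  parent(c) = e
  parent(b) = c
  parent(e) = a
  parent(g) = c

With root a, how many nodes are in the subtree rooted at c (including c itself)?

The subtree rooted at c contains: c, b, g — 3 nodes.

3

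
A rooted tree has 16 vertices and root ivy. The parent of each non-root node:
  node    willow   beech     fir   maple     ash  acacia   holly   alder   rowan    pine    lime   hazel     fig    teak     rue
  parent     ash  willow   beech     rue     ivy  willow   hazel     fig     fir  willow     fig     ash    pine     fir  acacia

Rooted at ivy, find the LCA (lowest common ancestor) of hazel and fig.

ash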